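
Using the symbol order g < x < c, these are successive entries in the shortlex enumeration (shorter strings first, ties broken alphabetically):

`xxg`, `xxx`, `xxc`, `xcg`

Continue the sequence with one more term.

xcx

Find the rightmost character of xcg below c, bump it to the next letter, and reset everything to its right to g.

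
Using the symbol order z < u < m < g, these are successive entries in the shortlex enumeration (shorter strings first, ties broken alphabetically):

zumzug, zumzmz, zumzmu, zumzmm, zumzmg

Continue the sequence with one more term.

Treat zumzmg as a base-4 numeral over the given alphabet and add one, carrying through any trailing g's.

zumzgz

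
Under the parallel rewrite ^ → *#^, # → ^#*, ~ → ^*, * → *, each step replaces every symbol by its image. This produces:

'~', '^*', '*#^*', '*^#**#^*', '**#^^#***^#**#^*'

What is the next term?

Rewriting the 16 symbols of **#^^#***^#**#^* one by one yields * * ^#* *#^ *#^ ^#* * * * *#^ ^#* * * ^#* *#^ *; concatenated:

**^#**#^*#^^#*****#^^#***^#**#^*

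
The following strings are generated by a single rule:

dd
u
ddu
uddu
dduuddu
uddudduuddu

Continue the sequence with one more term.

From term 3 onward, concatenate the second-to-last term with the last: dd·u = ddu, u·ddu = uddu, …
Continuing: dduuddu · uddudduuddu gives term 7.

dduudduuddudduuddu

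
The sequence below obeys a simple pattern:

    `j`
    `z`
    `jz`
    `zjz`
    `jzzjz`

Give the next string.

zjzjzzjz

Each term (from the third on) is the two preceding terms concatenated in order: term 3 = j·z = jz.
The next term joins zjz and jzzjz.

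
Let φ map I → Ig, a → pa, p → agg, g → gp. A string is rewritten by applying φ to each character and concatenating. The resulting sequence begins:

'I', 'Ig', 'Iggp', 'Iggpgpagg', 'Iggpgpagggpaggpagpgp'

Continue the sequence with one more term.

φ(Iggpgpagggpaggpagpgp) expands symbol-by-symbol to Ig gp gp agg gp agg pa gp gp gp agg pa gp gp agg pa gp agg gp agg; joining the 20 pieces gives the next term.

Iggpgpagggpaggpagpgpgpaggpagpgpaggpagpagggpagg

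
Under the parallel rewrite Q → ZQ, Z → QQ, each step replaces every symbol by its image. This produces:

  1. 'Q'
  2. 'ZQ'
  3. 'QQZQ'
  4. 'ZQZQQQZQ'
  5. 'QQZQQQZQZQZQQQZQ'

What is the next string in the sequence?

ZQZQQQZQZQZQQQZQQQZQQQZQZQZQQQZQ

Applying the rule to each of the 16 symbols of QQZQQQZQZQZQQQZQ gives the pieces ZQ ZQ QQ ZQ ZQ ZQ QQ ZQ QQ ZQ QQ ZQ ZQ ZQ QQ ZQ, which concatenate to the answer.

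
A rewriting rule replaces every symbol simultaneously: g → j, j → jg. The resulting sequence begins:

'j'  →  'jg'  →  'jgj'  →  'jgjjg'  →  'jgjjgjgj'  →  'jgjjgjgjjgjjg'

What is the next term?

Applying the rule to each of the 13 symbols of jgjjgjgjjgjjg gives the pieces jg j jg jg j jg j jg jg j jg jg j, which concatenate to the answer.

jgjjgjgjjgjjgjgjjgjgj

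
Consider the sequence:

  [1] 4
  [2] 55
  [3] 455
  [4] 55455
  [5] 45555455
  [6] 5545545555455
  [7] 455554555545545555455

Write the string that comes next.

5545545555455455554555545545555455

Each term (from the third on) is the two preceding terms concatenated in order: term 3 = 4·55 = 455.
So term 8 is 5545545555455·455554555545545555455.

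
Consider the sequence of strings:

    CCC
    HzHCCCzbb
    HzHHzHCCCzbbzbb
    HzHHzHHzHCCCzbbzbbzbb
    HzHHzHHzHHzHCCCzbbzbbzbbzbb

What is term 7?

s(k+1) = HzH·s(k)·zbb, so each term gains HzH as a prefix and zbb as a suffix.
From HzHHzHHzHHzHCCCzbbzbbzbbzbb, 2 further steps: HzHHzHHzHHzHCCCzbbzbbzbbzbb → HzHHzHHzHHzHHzHCCCzbbzbbzbbzbbzbb → (answer).

HzHHzHHzHHzHHzHHzHCCCzbbzbbzbbzbbzbbzbb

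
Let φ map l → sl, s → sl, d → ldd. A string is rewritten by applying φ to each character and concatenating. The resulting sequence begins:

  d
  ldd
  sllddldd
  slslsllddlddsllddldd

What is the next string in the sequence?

Replace each of the 20 characters of slslsllddlddsllddldd in place — sl sl sl sl sl sl sl ldd ldd sl ldd ldd sl sl sl ldd ldd sl ldd ldd — and concatenate.

slslslslslslsllddlddsllddlddslslsllddlddsllddldd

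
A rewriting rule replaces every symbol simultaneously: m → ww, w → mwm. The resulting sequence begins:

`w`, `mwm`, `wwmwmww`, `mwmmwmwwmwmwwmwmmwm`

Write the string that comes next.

wwmwmwwwwmwmwwmwmmwmwwmwmwwmwmmwmwwmwmwwwwmwmww

φ(mwmmwmwwmwmwwmwmmwm) expands symbol-by-symbol to ww mwm ww ww mwm ww mwm mwm ww mwm ww mwm mwm ww mwm ww ww mwm ww; joining the 19 pieces gives the next term.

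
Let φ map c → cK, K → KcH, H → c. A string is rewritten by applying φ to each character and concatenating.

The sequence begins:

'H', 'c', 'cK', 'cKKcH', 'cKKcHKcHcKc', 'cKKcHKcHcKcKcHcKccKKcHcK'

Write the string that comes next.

Rewriting the 24 symbols of cKKcHKcHcKcKcHcKccKKcHcK one by one yields cK KcH KcH cK c KcH cK c cK KcH cK KcH cK c cK KcH cK cK KcH KcH cK c cK KcH; concatenated:

cKKcHKcHcKcKcHcKccKKcHcKKcHcKccKKcHcKcKKcHKcHcKccKKcH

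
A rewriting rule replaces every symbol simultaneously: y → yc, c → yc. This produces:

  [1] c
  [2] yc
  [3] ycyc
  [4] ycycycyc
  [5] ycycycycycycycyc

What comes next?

ycycycycycycycycycycycycycycycyc

φ(ycycycycycycycyc) expands symbol-by-symbol to yc yc yc yc yc yc yc yc yc yc yc yc yc yc yc yc; joining the 16 pieces gives the next term.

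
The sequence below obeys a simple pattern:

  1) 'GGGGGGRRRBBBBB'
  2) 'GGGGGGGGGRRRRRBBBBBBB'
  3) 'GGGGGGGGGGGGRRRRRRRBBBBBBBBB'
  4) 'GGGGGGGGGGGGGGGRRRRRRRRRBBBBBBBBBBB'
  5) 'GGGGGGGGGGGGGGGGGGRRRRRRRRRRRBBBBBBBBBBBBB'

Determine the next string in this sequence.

Term n consists of 3n G's, followed by 2n-1 R's, followed by 2n+1 B's, where the shown terms are n = 2, 3, 4, 5, 6.
At n = 7 the blocks have lengths 21, 13, 15.

GGGGGGGGGGGGGGGGGGGGGRRRRRRRRRRRRRBBBBBBBBBBBBBBB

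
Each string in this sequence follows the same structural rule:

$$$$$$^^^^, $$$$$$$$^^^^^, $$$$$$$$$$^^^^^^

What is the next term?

Term n consists of 2n $'s, followed by n+1 ^'s, where the shown terms are n = 3, 4, 5.
Setting n = 6 gives 12, 7 characters in each block.

$$$$$$$$$$$$^^^^^^^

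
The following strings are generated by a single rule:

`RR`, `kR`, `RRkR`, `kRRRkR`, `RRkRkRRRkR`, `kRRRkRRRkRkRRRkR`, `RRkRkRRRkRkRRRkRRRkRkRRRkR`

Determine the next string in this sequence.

kRRRkRRRkRkRRRkRRRkRkRRRkRkRRRkRRRkRkRRRkR

Each term (from the third on) is the two preceding terms concatenated in order: term 3 = RR·kR = RRkR.
So term 8 is kRRRkRRRkRkRRRkR·RRkRkRRRkRkRRRkRRRkRkRRRkR.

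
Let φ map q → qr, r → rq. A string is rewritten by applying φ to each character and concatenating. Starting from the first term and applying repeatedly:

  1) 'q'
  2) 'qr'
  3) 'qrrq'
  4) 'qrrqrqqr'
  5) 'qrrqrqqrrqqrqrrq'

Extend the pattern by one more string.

qrrqrqqrrqqrqrrqrqqrqrrqqrrqrqqr

Applying the rule to each of the 16 symbols of qrrqrqqrrqqrqrrq gives the pieces qr rq rq qr rq qr qr rq rq qr qr rq qr rq rq qr, which concatenate to the answer.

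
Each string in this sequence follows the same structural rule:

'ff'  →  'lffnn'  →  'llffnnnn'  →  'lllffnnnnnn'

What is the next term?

s(k+1) = l·s(k)·nn, so each term gains l as a prefix and nn as a suffix.
One more step from lllffnnnnnn gives the answer.

llllffnnnnnnnn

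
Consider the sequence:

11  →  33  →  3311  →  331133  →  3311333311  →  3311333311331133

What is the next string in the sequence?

33113333113311333311333311

Each term (from the third on) is the previous term followed by the one before it: term 3 = 33·11 = 3311.
Continuing: 3311333311331133 · 3311333311 gives term 7.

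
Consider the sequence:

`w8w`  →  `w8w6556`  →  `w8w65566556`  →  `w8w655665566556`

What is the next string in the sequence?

w8w6556655665566556

Each term is the previous one with 6556 appended.
So the next term is w8w655665566556·6556.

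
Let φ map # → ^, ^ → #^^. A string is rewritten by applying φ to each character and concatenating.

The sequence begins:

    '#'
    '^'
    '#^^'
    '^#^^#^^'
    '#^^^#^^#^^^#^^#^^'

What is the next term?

^#^^#^^#^^^#^^#^^^#^^#^^#^^^#^^#^^^#^^#^^

φ(#^^^#^^#^^^#^^#^^) expands symbol-by-symbol to ^ #^^ #^^ #^^ ^ #^^ #^^ ^ #^^ #^^ #^^ ^ #^^ #^^ ^ #^^ #^^; joining the 17 pieces gives the next term.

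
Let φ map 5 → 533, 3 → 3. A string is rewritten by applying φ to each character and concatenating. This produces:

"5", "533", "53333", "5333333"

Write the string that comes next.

Apply φ to 5333333 symbol by symbol: 5→533, 3→3, 3→3, 3→3, 3→3, 3→3, 3→3; joined: 533 3 3 3 3 3 3.

533333333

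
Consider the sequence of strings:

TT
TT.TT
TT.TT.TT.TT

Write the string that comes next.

Every step duplicates the string with '.' between the halves.
Doubling TT.TT.TT.TT with '.' between the halves:

TT.TT.TT.TT.TT.TT.TT.TT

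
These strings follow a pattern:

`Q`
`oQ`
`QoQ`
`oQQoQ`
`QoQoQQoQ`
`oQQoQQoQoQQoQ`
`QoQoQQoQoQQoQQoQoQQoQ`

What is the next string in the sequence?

oQQoQQoQoQQoQQoQoQQoQoQQoQQoQoQQoQ

This is a Fibonacci-style word recurrence s(k) = s(k−2)·s(k−1): e.g. Q·oQ = QoQ.
The next term joins oQQoQQoQoQQoQ and QoQoQQoQoQQoQQoQoQQoQ.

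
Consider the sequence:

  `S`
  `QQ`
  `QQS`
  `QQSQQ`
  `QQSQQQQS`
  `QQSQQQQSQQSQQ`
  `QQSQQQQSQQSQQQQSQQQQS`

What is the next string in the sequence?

This is a Fibonacci-style word recurrence s(k) = s(k−1)·s(k−2): e.g. QQ·S = QQS.
The next term joins QQSQQQQSQQSQQQQSQQQQS and QQSQQQQSQQSQQ.

QQSQQQQSQQSQQQQSQQQQSQQSQQQQSQQSQQ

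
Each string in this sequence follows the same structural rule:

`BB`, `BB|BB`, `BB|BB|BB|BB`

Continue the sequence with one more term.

Every step duplicates the string with '|' between the halves.
Doubling BB|BB|BB|BB with '|' between the halves:

BB|BB|BB|BB|BB|BB|BB|BB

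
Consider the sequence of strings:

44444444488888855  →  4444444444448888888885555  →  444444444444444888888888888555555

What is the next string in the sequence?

Term n consists of 3n+3 4's, followed by 3n 8's, followed by 2n-2 5's, where the shown terms are n = 2, 3, 4.
For the next term, n = 5, so the run lengths are 18, 15, 8.

44444444444444444488888888888888855555555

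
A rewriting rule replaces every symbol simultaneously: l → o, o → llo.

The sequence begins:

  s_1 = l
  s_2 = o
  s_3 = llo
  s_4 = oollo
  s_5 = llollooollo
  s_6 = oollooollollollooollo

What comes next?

llollooollollollooollooollooollollollooollo

Applying the rule to each of the 21 symbols of oollooollollollooollo gives the pieces llo llo o o llo llo llo o o llo o o llo o o llo llo llo o o llo, which concatenate to the answer.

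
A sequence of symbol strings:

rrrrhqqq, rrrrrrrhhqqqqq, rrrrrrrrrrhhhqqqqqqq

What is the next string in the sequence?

rrrrrrrrrrrrrhhhhqqqqqqqqq

Reading off run lengths: r runs 4, 7, 10; h runs 1, 2, 3; q runs 3, 5, 7 — each is linear in n (n = 1, 2, …).
At n = 4 the blocks have lengths 13, 4, 9.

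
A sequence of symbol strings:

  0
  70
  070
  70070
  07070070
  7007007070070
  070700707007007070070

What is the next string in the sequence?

7007007070070070700707007007070070

This is a Fibonacci-style word recurrence s(k) = s(k−2)·s(k−1): e.g. 0·70 = 070.
The next term joins 7007007070070 and 070700707007007070070.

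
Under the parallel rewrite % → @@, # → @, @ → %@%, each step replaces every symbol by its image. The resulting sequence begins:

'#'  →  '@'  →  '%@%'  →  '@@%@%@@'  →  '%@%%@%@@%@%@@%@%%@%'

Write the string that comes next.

Rewriting the 19 symbols of %@%%@%@@%@%@@%@%%@% one by one yields @@ %@% @@ @@ %@% @@ %@% %@% @@ %@% @@ %@% %@% @@ %@% @@ @@ %@% @@; concatenated:

@@%@%@@@@%@%@@%@%%@%@@%@%@@%@%%@%@@%@%@@@@%@%@@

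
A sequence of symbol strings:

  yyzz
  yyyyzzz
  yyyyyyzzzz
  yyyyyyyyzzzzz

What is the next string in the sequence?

yyyyyyyyyyzzzzzz

Reading off run lengths: y runs 2, 4, 6, 8; z runs 2, 3, 4, 5 — each is linear in n (n = 1, 2, …).
Setting n = 5 gives 10, 6 characters in each block.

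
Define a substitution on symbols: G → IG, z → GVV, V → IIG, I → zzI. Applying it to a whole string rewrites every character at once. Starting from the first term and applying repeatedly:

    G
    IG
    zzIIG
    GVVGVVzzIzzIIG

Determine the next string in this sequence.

Rewriting the 14 symbols of GVVGVVzzIzzIIG one by one yields IG IIG IIG IG IIG IIG GVV GVV zzI GVV GVV zzI zzI IG; concatenated:

IGIIGIIGIGIIGIIGGVVGVVzzIGVVGVVzzIzzIIG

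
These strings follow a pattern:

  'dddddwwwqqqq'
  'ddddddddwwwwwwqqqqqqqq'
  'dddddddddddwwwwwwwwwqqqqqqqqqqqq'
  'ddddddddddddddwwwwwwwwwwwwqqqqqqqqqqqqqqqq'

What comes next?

Reading off run lengths: d runs 5, 8, 11, 14; w runs 3, 6, 9, 12; q runs 4, 8, 12, 16 — each is linear in n (n = 1, 2, …).
For the next term, n = 5, so the run lengths are 17, 15, 20.

dddddddddddddddddwwwwwwwwwwwwwwwqqqqqqqqqqqqqqqqqqqq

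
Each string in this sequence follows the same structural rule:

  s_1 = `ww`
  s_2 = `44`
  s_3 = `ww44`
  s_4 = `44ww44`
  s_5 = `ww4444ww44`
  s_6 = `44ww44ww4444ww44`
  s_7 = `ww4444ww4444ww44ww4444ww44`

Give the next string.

Each term (from the third on) is the two preceding terms concatenated in order: term 3 = ww·44 = ww44.
Continuing: 44ww44ww4444ww44 · ww4444ww4444ww44ww4444ww44 gives term 8.

44ww44ww4444ww44ww4444ww4444ww44ww4444ww44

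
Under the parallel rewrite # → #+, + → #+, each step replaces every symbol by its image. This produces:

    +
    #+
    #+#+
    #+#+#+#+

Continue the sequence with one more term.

Rewriting each symbol of #+#+#+#+: #→#+, +→#+, #→#+, +→#+, #→#+, +→#+, #→#+, +→#+, which concatenates to #+ #+ #+ #+ #+ #+ #+ #+.

#+#+#+#+#+#+#+#+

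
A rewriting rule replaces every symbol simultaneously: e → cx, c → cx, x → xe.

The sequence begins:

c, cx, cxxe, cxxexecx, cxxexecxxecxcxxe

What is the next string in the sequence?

Rewriting the 16 symbols of cxxexecxxecxcxxe one by one yields cx xe xe cx xe cx cx xe xe cx cx xe cx xe xe cx; concatenated:

cxxexecxxecxcxxexecxcxxecxxexecx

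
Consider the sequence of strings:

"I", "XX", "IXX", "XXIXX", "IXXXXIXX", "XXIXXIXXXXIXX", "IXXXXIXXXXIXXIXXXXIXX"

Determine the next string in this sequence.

Each term (from the third on) is the two preceding terms concatenated in order: term 3 = I·XX = IXX.
The next term joins XXIXXIXXXXIXX and IXXXXIXXXXIXXIXXXXIXX.

XXIXXIXXXXIXXIXXXXIXXXXIXXIXXXXIXX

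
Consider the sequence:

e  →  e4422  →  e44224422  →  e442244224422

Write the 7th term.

e442244224422442244224422

The strings grow by a fixed suffix 4422 each time.
From e442244224422, 3 further steps: e442244224422 → e4422442244224422 → e44224422442244224422 → (answer).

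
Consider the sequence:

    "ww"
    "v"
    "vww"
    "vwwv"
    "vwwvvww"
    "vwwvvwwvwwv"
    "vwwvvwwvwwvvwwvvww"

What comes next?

vwwvvwwvwwvvwwvvwwvwwvvwwvwwv

This is a Fibonacci-style word recurrence s(k) = s(k−1)·s(k−2): e.g. v·ww = vww.
Continuing: vwwvvwwvwwvvwwvvww · vwwvvwwvwwv gives term 8.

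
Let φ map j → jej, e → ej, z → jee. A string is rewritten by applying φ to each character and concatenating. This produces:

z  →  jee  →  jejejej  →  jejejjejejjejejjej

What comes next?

jejejjejejjejjejejjejejjejjejejjejejjejjejejjej

φ(jejejjejejjejejjej) expands symbol-by-symbol to jej ej jej ej jej jej ej jej ej jej jej ej jej ej jej jej ej jej; joining the 18 pieces gives the next term.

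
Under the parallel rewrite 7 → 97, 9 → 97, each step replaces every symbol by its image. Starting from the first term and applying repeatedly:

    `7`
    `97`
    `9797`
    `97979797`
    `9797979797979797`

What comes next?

97979797979797979797979797979797

Applying the rule to each of the 16 symbols of 9797979797979797 gives the pieces 97 97 97 97 97 97 97 97 97 97 97 97 97 97 97 97, which concatenate to the answer.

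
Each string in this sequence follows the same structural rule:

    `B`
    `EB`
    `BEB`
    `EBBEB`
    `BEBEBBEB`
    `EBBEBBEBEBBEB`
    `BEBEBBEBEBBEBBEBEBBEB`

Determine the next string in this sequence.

Each term (from the third on) is the two preceding terms concatenated in order: term 3 = B·EB = BEB.
Continuing: EBBEBBEBEBBEB · BEBEBBEBEBBEBBEBEBBEB gives term 8.

EBBEBBEBEBBEBBEBEBBEBEBBEBBEBEBBEB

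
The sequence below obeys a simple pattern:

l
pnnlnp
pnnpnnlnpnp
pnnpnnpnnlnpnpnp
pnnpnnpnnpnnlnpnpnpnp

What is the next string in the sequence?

pnnpnnpnnpnnpnnlnpnpnpnpnp

s(k+1) = pnn·s(k)·np, so each term gains pnn as a prefix and np as a suffix.
One more step from pnnpnnpnnpnnlnpnpnpnp gives the answer.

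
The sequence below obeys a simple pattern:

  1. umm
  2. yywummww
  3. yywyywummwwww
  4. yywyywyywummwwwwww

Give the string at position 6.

yywyywyywyywyywummwwwwwwwwww

Each term wraps the previous one in yyw on the left and ww on the right.
From yywyywyywummwwwwww, 2 further steps: yywyywyywummwwwwww → yywyywyywyywummwwwwwwww → (answer).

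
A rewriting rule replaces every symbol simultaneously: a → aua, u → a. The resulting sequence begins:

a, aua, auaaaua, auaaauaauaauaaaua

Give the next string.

Applying the rule to each of the 17 symbols of auaaauaauaauaaaua gives the pieces aua a aua aua aua a aua aua a aua aua a aua aua aua a aua, which concatenate to the answer.

auaaauaauaauaaauaauaaauaauaaauaauaauaaaua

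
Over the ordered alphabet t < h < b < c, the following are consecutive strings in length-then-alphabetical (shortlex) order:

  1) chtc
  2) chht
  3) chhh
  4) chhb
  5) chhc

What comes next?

chbt

Find the rightmost character of chhc below c, bump it to the next letter, and reset everything to its right to t.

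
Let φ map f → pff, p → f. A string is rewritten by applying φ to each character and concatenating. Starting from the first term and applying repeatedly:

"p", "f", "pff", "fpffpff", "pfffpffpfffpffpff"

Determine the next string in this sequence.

Rewriting the 17 symbols of pfffpffpfffpffpff one by one yields f pff pff pff f pff pff f pff pff pff f pff pff f pff pff; concatenated:

fpffpffpfffpffpfffpffpffpfffpffpfffpffpff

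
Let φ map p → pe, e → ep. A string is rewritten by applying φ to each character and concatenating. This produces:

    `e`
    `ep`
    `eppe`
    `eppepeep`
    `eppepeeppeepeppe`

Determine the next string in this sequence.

eppepeeppeepeppepeepeppeeppepeep

Replace each of the 16 characters of eppepeeppeepeppe in place — ep pe pe ep pe ep ep pe pe ep ep pe ep pe pe ep — and concatenate.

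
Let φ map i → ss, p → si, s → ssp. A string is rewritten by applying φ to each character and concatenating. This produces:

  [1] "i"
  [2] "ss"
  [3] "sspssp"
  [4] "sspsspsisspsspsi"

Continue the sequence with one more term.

Rewriting the 16 symbols of sspsspsisspsspsi one by one yields ssp ssp si ssp ssp si ssp ss ssp ssp si ssp ssp si ssp ss; concatenated:

sspsspsisspsspsisspsssspsspsisspsspsisspss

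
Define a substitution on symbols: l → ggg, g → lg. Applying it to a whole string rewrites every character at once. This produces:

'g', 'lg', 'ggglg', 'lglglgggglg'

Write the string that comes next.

Rewriting each symbol of lglglgggglg: l→ggg, g→lg, l→ggg, g→lg, l→ggg, g→lg, g→lg, g→lg, g→lg, l→ggg, g→lg, which concatenates to ggg lg ggg lg ggg lg lg lg lg ggg lg.

ggglgggglgggglglglglgggglg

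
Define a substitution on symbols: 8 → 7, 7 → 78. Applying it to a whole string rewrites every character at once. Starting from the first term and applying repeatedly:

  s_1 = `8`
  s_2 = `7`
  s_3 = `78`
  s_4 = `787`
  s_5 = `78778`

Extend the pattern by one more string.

Apply φ to 78778 symbol by symbol: 7→78, 8→7, 7→78, 7→78, 8→7; joined: 78 7 78 78 7.

78778787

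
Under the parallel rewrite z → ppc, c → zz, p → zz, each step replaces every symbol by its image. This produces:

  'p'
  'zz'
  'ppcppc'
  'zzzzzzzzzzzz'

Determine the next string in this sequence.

ppcppcppcppcppcppcppcppcppcppcppcppc

Expanding zzzzzzzzzzzz: z→ppc, z→ppc, z→ppc, z→ppc, z→ppc, z→ppc, z→ppc, z→ppc, z→ppc, z→ppc, z→ppc, z→ppc. Concatenated: ppc ppc ppc ppc ppc ppc ppc ppc ppc ppc ppc ppc.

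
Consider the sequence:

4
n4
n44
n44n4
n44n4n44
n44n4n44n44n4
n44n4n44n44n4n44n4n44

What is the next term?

From term 3 onward, concatenate the last term with the second-to-last: n4·4 = n44, n44·n4 = n44n4, …
Continuing: n44n4n44n44n4n44n4n44 · n44n4n44n44n4 gives term 8.

n44n4n44n44n4n44n4n44n44n4n44n44n4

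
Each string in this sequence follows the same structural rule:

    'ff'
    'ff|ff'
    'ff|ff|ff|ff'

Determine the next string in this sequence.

s(k+1) = s(k)·|·s(k) — each term doubles the last with '|' between the halves.
Doubling ff|ff|ff|ff with '|' between the halves:

ff|ff|ff|ff|ff|ff|ff|ff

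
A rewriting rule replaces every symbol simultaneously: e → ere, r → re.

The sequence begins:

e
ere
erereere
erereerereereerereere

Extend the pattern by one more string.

Rewriting the 21 symbols of erereerereereerereere one by one yields ere re ere re ere ere re ere re ere ere re ere ere re ere re ere ere re ere; concatenated:

erereerereereerereerereereerereereerereerereereerereere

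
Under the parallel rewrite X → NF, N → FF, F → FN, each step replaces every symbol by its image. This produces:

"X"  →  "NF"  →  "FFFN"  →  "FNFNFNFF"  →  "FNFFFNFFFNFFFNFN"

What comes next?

Rewriting the 16 symbols of FNFFFNFFFNFFFNFN one by one yields FN FF FN FN FN FF FN FN FN FF FN FN FN FF FN FF; concatenated:

FNFFFNFNFNFFFNFNFNFFFNFNFNFFFNFF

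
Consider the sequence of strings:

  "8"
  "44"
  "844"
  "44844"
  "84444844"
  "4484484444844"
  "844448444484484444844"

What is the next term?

From term 3 onward, concatenate the second-to-last term with the last: 8·44 = 844, 44·844 = 44844, …
Continuing: 4484484444844 · 844448444484484444844 gives term 8.

4484484444844844448444484484444844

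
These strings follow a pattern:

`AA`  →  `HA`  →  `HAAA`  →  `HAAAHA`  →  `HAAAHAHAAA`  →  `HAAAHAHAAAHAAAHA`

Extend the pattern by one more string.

This is a Fibonacci-style word recurrence s(k) = s(k−1)·s(k−2): e.g. HA·AA = HAAA.
The next term joins HAAAHAHAAAHAAAHA and HAAAHAHAAA.

HAAAHAHAAAHAAAHAHAAAHAHAAA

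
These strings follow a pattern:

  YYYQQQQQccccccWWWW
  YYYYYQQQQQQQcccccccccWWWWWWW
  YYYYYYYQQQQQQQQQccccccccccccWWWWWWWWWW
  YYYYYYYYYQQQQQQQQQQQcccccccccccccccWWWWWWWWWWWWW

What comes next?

Reading off run lengths: Y runs 3, 5, 7, 9; Q runs 5, 7, 9, 11; c runs 6, 9, 12, 15; W runs 4, 7, 10, 13 — each is linear in n, where the shown terms are n = 2, 3, 4, 5.
At n = 6 the blocks have lengths 11, 13, 18, 16.

YYYYYYYYYYYQQQQQQQQQQQQQccccccccccccccccccWWWWWWWWWWWWWWWW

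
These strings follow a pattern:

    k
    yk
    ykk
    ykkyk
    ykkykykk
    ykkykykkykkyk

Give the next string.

This is a Fibonacci-style word recurrence s(k) = s(k−1)·s(k−2): e.g. yk·k = ykk.
So term 7 is ykkykykkykkyk·ykkykykk.

ykkykykkykkykykkykykk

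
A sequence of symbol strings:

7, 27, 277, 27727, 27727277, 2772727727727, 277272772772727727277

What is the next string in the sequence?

2772727727727277272772772727727727

From term 3 onward, concatenate the last term with the second-to-last: 27·7 = 277, 277·27 = 27727, …
So term 8 is 277272772772727727277·2772727727727.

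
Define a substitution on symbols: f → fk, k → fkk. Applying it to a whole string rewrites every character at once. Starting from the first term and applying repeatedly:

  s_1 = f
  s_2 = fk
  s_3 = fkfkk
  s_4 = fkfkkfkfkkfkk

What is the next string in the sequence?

fkfkkfkfkkfkkfkfkkfkfkkfkkfkfkkfkk

Replace each of the 13 characters of fkfkkfkfkkfkk in place — fk fkk fk fkk fkk fk fkk fk fkk fkk fk fkk fkk — and concatenate.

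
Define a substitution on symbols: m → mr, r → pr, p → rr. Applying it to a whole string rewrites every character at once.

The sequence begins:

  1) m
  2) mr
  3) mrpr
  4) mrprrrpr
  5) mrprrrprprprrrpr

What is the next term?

mrprrrprprprrrprrrprrrprprprrrpr

φ(mrprrrprprprrrpr) expands symbol-by-symbol to mr pr rr pr pr pr rr pr rr pr rr pr pr pr rr pr; joining the 16 pieces gives the next term.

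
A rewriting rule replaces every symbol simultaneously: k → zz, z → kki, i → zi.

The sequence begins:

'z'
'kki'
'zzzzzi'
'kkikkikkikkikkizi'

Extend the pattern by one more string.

Replace each of the 17 characters of kkikkikkikkikkizi in place — zz zz zi zz zz zi zz zz zi zz zz zi zz zz zi kki zi — and concatenate.

zzzzzizzzzzizzzzzizzzzzizzzzzikkizi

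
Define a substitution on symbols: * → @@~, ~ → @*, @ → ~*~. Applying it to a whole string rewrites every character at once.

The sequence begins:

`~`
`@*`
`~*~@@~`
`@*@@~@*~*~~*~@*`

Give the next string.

~*~@@~~*~~*~@*~*~@@~@*@@~@*@*@@~@*~*~@@~

φ(@*@@~@*~*~~*~@*) expands symbol-by-symbol to ~*~ @@~ ~*~ ~*~ @* ~*~ @@~ @* @@~ @* @* @@~ @* ~*~ @@~; joining the 15 pieces gives the next term.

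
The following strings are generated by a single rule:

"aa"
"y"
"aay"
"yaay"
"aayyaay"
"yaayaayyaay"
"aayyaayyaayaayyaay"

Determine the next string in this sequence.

From term 3 onward, concatenate the second-to-last term with the last: aa·y = aay, y·aay = yaay, …
Continuing: yaayaayyaay · aayyaayyaayaayyaay gives term 8.

yaayaayyaayaayyaayyaayaayyaay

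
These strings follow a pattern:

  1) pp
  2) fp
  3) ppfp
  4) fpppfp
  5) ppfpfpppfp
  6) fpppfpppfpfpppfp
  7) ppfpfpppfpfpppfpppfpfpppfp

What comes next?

fpppfpppfpfpppfpppfpfpppfpfpppfpppfpfpppfp

Each term (from the third on) is the two preceding terms concatenated in order: term 3 = pp·fp = ppfp.
The next term joins fpppfpppfpfpppfp and ppfpfpppfpfpppfpppfpfpppfp.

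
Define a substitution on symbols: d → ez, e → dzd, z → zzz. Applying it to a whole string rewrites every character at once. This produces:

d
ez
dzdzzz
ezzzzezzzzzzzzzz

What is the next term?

φ(ezzzzezzzzzzzzzz) expands symbol-by-symbol to dzd zzz zzz zzz zzz dzd zzz zzz zzz zzz zzz zzz zzz zzz zzz zzz; joining the 16 pieces gives the next term.

dzdzzzzzzzzzzzzdzdzzzzzzzzzzzzzzzzzzzzzzzzzzzzzz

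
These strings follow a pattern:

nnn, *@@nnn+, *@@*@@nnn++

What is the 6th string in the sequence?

Each term wraps the previous one in *@@ on the left and + on the right.
From *@@*@@nnn++, 3 further steps: *@@*@@nnn++ → *@@*@@*@@nnn+++ → *@@*@@*@@*@@nnn++++ → (answer).

*@@*@@*@@*@@*@@nnn+++++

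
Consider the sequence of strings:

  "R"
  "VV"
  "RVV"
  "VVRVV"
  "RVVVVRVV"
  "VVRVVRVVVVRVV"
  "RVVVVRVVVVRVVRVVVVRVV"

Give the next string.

From term 3 onward, concatenate the second-to-last term with the last: R·VV = RVV, VV·RVV = VVRVV, …
So term 8 is VVRVVRVVVVRVV·RVVVVRVVVVRVVRVVVVRVV.

VVRVVRVVVVRVVRVVVVRVVVVRVVRVVVVRVV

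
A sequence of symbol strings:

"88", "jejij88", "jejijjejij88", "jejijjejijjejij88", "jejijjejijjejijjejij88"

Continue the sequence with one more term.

The strings grow by a fixed prefix jejij each time.
Applying this once more to jejijjejijjejijjejij88:

jejijjejijjejijjejijjejij88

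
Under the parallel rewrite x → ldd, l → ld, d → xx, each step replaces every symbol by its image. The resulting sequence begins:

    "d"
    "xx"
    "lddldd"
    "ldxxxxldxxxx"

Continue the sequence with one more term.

Rewriting each symbol of ldxxxxldxxxx: l→ld, d→xx, x→ldd, x→ldd, x→ldd, x→ldd, l→ld, d→xx, x→ldd, x→ldd, x→ldd, x→ldd, which concatenates to ld xx ldd ldd ldd ldd ld xx ldd ldd ldd ldd.

ldxxlddlddlddlddldxxlddlddlddldd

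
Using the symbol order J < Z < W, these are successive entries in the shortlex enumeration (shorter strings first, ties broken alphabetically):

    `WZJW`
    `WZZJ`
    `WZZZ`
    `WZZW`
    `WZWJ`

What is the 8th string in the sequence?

Advancing 3 positions from WZWJ through WZWJ → WZWZ → WZWW reaches term 8.

WWJJ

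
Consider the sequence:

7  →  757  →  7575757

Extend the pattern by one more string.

Each string is two copies of the previous one joined by '5'.
Doubling 7575757 with '5' between the halves:

757575757575757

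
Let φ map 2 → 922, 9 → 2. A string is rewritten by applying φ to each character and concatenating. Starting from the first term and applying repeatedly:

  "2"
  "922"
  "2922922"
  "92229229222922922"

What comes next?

φ(92229229222922922) expands symbol-by-symbol to 2 922 922 922 2 922 922 2 922 922 922 2 922 922 2 922 922; joining the 17 pieces gives the next term.

29229229222922922292292292229229222922922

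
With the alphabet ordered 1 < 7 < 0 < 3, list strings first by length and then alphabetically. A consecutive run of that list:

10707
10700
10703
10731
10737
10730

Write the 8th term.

10011

Stepping forward 2 times from 10730: 10730 → 10733, then the target.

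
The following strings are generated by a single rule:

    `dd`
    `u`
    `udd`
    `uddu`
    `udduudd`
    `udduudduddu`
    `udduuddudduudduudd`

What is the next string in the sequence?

udduuddudduudduuddudduudduddu

From term 3 onward, concatenate the last term with the second-to-last: u·dd = udd, udd·u = uddu, …
Continuing: udduuddudduudduudd · udduudduddu gives term 8.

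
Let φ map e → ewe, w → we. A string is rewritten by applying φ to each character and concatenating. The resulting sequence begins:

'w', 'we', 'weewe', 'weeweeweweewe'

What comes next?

weeweeweweeweeweweeweweeweeweweewe

φ(weeweeweweewe) expands symbol-by-symbol to we ewe ewe we ewe ewe we ewe we ewe ewe we ewe; joining the 13 pieces gives the next term.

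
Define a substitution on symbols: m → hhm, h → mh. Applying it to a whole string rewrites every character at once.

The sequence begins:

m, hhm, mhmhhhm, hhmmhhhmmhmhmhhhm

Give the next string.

φ(hhmmhhhmmhmhmhhhm) expands symbol-by-symbol to mh mh hhm hhm mh mh mh hhm hhm mh hhm mh hhm mh mh mh hhm; joining the 17 pieces gives the next term.

mhmhhhmhhmmhmhmhhhmhhmmhhhmmhhhmmhmhmhhhm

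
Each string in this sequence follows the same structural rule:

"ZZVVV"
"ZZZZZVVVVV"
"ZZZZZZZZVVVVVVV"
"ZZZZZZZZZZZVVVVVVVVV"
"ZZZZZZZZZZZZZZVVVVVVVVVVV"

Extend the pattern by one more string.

ZZZZZZZZZZZZZZZZZVVVVVVVVVVVVV

The n-th term is 3n-1 Z's then 2n+1 V's (n = 1, 2, …).
At n = 6 the blocks have lengths 17, 13.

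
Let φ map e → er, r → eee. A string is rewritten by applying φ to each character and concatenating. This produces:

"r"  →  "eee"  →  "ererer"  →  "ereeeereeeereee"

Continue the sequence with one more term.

Replace each of the 15 characters of ereeeereeeereee in place — er eee er er er er eee er er er er eee er er er — and concatenate.

ereeeerererereeeerererereeeererer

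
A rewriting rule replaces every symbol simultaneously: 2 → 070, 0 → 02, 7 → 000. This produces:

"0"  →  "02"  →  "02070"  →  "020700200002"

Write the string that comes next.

0207002000020207002020202070

Rewriting each symbol of 020700200002: 0→02, 2→070, 0→02, 7→000, 0→02, 0→02, 2→070, 0→02, 0→02, 0→02, 0→02, 2→070, which concatenates to 02 070 02 000 02 02 070 02 02 02 02 070.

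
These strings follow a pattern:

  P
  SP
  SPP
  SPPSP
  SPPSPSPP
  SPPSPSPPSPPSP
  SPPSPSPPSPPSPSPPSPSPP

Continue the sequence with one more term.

SPPSPSPPSPPSPSPPSPSPPSPPSPSPPSPPSP

From term 3 onward, concatenate the last term with the second-to-last: SP·P = SPP, SPP·SP = SPPSP, …
The next term joins SPPSPSPPSPPSPSPPSPSPP and SPPSPSPPSPPSP.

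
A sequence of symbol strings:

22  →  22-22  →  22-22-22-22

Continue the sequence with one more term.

Every step duplicates the string with '-' between the halves.
Doubling 22-22-22-22 with '-' between the halves:

22-22-22-22-22-22-22-22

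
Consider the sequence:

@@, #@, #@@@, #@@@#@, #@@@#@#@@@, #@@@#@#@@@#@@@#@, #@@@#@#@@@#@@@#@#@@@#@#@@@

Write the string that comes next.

This is a Fibonacci-style word recurrence s(k) = s(k−1)·s(k−2): e.g. #@·@@ = #@@@.
So term 8 is #@@@#@#@@@#@@@#@#@@@#@#@@@·#@@@#@#@@@#@@@#@.

#@@@#@#@@@#@@@#@#@@@#@#@@@#@@@#@#@@@#@@@#@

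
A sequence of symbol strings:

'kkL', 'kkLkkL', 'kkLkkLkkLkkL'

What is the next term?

kkLkkLkkLkkLkkLkkLkkLkkL

Every step duplicates the string.
So the next term is two copies of kkLkkLkkLkkL.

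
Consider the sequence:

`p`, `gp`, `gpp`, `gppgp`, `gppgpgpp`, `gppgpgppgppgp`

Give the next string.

From term 3 onward, concatenate the last term with the second-to-last: gp·p = gpp, gpp·gp = gppgp, …
So term 7 is gppgpgppgppgp·gppgpgpp.

gppgpgppgppgpgppgpgpp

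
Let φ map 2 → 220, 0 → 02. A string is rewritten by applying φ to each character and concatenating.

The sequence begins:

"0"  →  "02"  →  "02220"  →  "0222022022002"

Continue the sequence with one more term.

0222022022002220220022202200202220

φ(0222022022002) expands symbol-by-symbol to 02 220 220 220 02 220 220 02 220 220 02 02 220; joining the 13 pieces gives the next term.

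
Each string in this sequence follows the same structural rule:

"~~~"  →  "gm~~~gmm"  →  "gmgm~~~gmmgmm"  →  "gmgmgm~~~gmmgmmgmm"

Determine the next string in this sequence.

Each term wraps the previous one in gm on the left and gmm on the right.
So the next term is gm·gmgmgm~~~gmmgmmgmm·gmm.

gmgmgmgm~~~gmmgmmgmmgmm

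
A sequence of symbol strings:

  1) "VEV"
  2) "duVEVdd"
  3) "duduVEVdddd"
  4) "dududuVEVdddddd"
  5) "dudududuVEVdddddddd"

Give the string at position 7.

Each term wraps the previous one in du on the left and dd on the right.
From dudududuVEVdddddddd, 2 further steps: dudududuVEVdddddddd → dududududuVEVdddddddddd → (answer).

dudududududuVEVdddddddddddd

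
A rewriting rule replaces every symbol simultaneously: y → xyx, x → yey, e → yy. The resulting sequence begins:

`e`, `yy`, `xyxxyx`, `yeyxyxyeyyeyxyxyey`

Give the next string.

Rewriting the 18 symbols of yeyxyxyeyyeyxyxyey one by one yields xyx yy xyx yey xyx yey xyx yy xyx xyx yy xyx yey xyx yey xyx yy xyx; concatenated:

xyxyyxyxyeyxyxyeyxyxyyxyxxyxyyxyxyeyxyxyeyxyxyyxyx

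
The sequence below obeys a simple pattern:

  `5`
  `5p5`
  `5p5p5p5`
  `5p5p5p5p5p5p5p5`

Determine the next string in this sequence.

Every step duplicates the string with 'p' between the halves.
So the next term is two copies of 5p5p5p5p5p5p5p5 with 'p' between the halves.

5p5p5p5p5p5p5p5p5p5p5p5p5p5p5p5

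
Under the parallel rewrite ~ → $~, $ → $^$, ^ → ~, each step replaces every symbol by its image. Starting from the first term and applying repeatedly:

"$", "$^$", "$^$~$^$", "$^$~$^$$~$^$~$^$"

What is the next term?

Rewriting the 16 symbols of $^$~$^$$~$^$~$^$ one by one yields $^$ ~ $^$ $~ $^$ ~ $^$ $^$ $~ $^$ ~ $^$ $~ $^$ ~ $^$; concatenated:

$^$~$^$$~$^$~$^$$^$$~$^$~$^$$~$^$~$^$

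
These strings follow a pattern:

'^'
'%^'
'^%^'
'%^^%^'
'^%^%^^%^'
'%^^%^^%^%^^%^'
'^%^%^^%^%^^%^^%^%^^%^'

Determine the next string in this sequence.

%^^%^^%^%^^%^^%^%^^%^%^^%^^%^%^^%^

This is a Fibonacci-style word recurrence s(k) = s(k−2)·s(k−1): e.g. ^·%^ = ^%^.
The next term joins %^^%^^%^%^^%^ and ^%^%^^%^%^^%^^%^%^^%^.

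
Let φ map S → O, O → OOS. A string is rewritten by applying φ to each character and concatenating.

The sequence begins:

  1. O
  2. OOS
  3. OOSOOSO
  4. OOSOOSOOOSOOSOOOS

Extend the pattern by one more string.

φ(OOSOOSOOOSOOSOOOS) expands symbol-by-symbol to OOS OOS O OOS OOS O OOS OOS OOS O OOS OOS O OOS OOS OOS O; joining the 17 pieces gives the next term.

OOSOOSOOOSOOSOOOSOOSOOSOOOSOOSOOOSOOSOOSO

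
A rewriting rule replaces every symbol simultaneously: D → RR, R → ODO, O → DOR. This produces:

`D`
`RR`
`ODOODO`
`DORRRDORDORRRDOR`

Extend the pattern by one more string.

RRDORODOODOODORRDORODORRDORODOODOODORRDORODO

Replace each of the 16 characters of DORRRDORDORRRDOR in place — RR DOR ODO ODO ODO RR DOR ODO RR DOR ODO ODO ODO RR DOR ODO — and concatenate.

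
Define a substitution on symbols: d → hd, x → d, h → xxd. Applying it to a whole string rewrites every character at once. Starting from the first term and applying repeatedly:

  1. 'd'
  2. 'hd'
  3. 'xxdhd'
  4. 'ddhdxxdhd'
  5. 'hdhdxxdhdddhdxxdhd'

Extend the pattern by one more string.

Applying the rule to each of the 18 symbols of hdhdxxdhdddhdxxdhd gives the pieces xxd hd xxd hd d d hd xxd hd hd hd xxd hd d d hd xxd hd, which concatenate to the answer.

xxdhdxxdhdddhdxxdhdhdhdxxdhdddhdxxdhd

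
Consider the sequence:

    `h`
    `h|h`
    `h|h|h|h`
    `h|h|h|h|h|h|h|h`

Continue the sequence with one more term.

h|h|h|h|h|h|h|h|h|h|h|h|h|h|h|h

Every step duplicates the string with '|' between the halves.
One more doubling of h|h|h|h|h|h|h|h gives the answer.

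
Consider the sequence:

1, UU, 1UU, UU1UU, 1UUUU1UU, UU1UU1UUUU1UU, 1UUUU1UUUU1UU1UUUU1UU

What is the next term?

Each term (from the third on) is the two preceding terms concatenated in order: term 3 = 1·UU = 1UU.
Continuing: UU1UU1UUUU1UU · 1UUUU1UUUU1UU1UUUU1UU gives term 8.

UU1UU1UUUU1UU1UUUU1UUUU1UU1UUUU1UU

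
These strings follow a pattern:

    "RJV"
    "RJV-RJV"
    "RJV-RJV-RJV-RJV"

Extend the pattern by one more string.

RJV-RJV-RJV-RJV-RJV-RJV-RJV-RJV

Each string is two copies of the previous one joined by '-'.
One more doubling of RJV-RJV-RJV-RJV gives the answer.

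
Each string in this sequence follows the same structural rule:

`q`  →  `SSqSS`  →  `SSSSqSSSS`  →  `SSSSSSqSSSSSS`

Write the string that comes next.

Each term wraps the previous one in SS on the left and SS on the right.
Applying this once more to SSSSSSqSSSSSS:

SSSSSSSSqSSSSSSSS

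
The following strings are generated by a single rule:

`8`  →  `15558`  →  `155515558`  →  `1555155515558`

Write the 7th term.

Every step adds 1555 at the front: s(k+1) = 1555·s(k).
From 1555155515558, 3 further steps: 1555155515558 → 15551555155515558 → 155515551555155515558 → (answer).

1555155515551555155515558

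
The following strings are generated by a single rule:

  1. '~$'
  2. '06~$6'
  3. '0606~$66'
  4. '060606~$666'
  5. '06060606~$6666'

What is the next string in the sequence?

Every step adds 06 to the front and 6 to the end of the previous string.
Applying this once more to 06060606~$6666:

0606060606~$66666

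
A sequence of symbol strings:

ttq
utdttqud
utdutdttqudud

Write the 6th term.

utdutdutdutdutdttqududududud

s(k+1) = utd·s(k)·ud, so each term gains utd as a prefix and ud as a suffix.
From utdutdttqudud, 3 further steps: utdutdttqudud → utdutdutdttqududud → utdutdutdutdttqudududud → (answer).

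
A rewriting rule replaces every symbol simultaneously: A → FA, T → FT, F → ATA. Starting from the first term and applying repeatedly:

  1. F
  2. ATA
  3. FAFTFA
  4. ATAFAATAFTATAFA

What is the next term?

Applying the rule to each of the 15 symbols of ATAFAATAFTATAFA gives the pieces FA FT FA ATA FA FA FT FA ATA FT FA FT FA ATA FA, which concatenate to the answer.

FAFTFAATAFAFAFTFAATAFTFAFTFAATAFA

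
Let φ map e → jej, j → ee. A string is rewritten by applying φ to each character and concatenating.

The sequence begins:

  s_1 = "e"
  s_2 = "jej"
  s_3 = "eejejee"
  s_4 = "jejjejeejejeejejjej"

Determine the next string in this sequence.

φ(jejjejeejejeejejjej) expands symbol-by-symbol to ee jej ee ee jej ee jej jej ee jej ee jej jej ee jej ee ee jej ee; joining the 19 pieces gives the next term.

eejejeeeejejeejejjejeejejeejejjejeejejeeeejejee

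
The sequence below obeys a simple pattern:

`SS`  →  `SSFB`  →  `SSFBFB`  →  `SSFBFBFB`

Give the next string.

Every step adds FB to the end: s(k+1) = s(k)·FB.
Applying this once more to SSFBFBFB:

SSFBFBFBFB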